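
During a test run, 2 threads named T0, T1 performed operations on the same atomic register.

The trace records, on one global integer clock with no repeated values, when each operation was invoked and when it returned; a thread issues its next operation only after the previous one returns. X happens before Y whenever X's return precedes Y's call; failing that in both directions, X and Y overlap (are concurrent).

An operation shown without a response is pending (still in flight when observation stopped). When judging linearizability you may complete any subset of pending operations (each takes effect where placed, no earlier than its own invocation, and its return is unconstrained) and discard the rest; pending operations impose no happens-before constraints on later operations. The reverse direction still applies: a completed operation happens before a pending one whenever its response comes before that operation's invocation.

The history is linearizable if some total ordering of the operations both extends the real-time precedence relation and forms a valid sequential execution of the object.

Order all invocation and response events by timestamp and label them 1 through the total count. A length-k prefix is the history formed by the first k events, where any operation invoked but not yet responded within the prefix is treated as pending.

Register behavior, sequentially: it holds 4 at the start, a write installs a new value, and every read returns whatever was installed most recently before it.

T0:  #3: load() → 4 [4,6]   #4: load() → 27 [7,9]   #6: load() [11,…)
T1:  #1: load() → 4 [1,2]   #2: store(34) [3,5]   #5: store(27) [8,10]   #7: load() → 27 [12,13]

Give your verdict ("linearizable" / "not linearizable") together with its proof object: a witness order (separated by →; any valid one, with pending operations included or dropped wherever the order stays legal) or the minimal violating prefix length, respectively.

linearizable — witness: #1 → #3 → #2 → #5 → #4 → #6 → #7

step 1: #1 load() → 4 — value 4
step 2: #3 load() → 4 — value 4
step 3: #2 store(34) — value 34
step 4: #5 store(27) — value 27
step 5: #4 load() → 27 — value 27
step 6: #6 load() (pending, included) — value 27
step 7: #7 load() → 27 — value 27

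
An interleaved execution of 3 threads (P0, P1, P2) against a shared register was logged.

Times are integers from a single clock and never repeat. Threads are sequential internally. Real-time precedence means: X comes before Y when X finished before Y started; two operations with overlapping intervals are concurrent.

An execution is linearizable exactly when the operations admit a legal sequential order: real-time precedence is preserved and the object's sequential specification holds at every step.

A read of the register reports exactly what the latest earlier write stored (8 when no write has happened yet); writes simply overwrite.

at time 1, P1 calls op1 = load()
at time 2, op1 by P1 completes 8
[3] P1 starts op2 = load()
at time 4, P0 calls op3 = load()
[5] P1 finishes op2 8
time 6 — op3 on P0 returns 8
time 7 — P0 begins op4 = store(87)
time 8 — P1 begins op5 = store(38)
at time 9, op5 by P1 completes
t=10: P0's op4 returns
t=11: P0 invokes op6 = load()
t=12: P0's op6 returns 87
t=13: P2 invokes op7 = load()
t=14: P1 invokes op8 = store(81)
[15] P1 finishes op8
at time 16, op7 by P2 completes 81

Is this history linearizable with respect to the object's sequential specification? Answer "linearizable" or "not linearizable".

linearizable

a witness: op1, op2, op3, op5, op4, op6, op8, op7
step 1: op1 load() → 8 — value 8
step 2: op2 load() → 8 — value 8
step 3: op3 load() → 8 — value 8
step 4: op5 store(38) — value 38
step 5: op4 store(87) — value 87
step 6: op6 load() → 87 — value 87
step 7: op8 store(81) — value 81
step 8: op7 load() → 81 — value 81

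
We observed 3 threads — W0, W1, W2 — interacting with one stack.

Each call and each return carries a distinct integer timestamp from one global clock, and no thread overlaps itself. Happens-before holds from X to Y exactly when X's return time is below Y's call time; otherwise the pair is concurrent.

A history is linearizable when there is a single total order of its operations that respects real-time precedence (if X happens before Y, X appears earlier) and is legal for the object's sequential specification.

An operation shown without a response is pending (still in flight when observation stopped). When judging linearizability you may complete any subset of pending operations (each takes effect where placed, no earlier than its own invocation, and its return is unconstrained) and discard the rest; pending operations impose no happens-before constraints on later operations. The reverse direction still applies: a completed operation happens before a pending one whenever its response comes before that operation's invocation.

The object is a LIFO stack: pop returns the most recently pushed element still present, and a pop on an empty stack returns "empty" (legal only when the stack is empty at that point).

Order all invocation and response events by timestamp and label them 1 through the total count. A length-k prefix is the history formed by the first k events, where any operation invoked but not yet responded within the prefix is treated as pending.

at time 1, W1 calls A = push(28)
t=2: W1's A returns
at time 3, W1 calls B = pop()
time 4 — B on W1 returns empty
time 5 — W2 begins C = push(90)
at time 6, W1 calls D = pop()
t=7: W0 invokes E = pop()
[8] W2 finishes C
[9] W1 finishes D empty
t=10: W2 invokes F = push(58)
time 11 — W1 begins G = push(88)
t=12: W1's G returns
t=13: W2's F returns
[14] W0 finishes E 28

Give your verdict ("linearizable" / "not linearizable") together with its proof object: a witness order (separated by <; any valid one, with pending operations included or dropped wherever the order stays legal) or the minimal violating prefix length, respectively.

prefix check: 1..3 passes, 1..4 fails once B's time-4 response joins
the sole real-time-consistent order of 2 completed operations fails the stack replay
e.g. A, B: illegal at step 2, since B pop() → empty cannot apply there

not linearizable — minimal violating prefix: 4 events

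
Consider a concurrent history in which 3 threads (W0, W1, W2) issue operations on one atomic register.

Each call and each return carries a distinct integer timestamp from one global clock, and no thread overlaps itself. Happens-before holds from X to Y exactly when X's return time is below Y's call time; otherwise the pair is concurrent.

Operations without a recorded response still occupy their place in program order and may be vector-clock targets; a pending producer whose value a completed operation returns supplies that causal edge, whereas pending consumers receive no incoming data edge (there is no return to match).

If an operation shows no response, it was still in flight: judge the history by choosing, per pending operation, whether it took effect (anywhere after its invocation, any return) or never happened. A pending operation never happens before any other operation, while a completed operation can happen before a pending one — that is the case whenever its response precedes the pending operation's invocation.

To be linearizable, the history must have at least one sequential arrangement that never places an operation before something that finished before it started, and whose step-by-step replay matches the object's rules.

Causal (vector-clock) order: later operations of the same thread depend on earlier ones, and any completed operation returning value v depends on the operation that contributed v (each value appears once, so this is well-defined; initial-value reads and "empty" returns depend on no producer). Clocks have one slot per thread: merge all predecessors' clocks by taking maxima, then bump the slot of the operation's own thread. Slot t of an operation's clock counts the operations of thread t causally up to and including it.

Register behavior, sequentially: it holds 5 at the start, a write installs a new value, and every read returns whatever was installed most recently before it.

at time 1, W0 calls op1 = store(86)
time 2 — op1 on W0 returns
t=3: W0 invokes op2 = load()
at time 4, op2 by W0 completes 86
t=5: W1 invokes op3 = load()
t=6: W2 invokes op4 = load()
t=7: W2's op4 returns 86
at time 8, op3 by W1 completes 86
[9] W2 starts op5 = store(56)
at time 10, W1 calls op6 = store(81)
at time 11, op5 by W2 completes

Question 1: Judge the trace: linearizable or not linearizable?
linearizable

witness order: op1, op2, op3, op4, op5
1. op1 store(86), leaving value 86
2. op2 load() → 86, leaving value 86
3. op3 load() → 86, leaving value 86
4. op4 load() → 86, leaving value 86
5. op5 store(56), leaving value 56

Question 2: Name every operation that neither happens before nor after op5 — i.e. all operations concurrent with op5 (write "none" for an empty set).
op6

concurrent with op5 ([9,11]): every op whose interval crosses 9..11
op1 [1,2]: before
op2 [3,4]: before
op3 [5,8]: before
op4 [6,7]: before
op6 [10,…): concurrent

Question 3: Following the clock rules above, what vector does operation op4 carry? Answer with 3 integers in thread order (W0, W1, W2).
(1, 0, 1)

VC(op1, invoked at 1): no causal predecessors; +1 on W0 → (1, 0, 0)
op4 (invocation 6): componentwise max over VC(op1)=(1, 0, 0), +1 at W2, giving (1, 0, 1)
op3 (invocation 5): componentwise max over VC(op1)=(1, 0, 0), +1 at W1, giving (1, 1, 0)
op2 (invocation 3): componentwise max over VC(op1)=(1, 0, 0), +1 at W0, giving (2, 0, 0)
op5 (invocation 9): componentwise max over VC(op4)=(1, 0, 1), +1 at W2, giving (1, 0, 2)
op6 (invocation 10): componentwise max over VC(op3)=(1, 1, 0), +1 at W1, giving (1, 2, 0)
target: VC(op4) = (1, 0, 1)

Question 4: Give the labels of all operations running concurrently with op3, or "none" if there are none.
op4

overlap test against op3 [5,8]: concurrent iff the interval meets 5..8
op1 [1,2]: before
op2 [3,4]: before
op4 [6,7]: concurrent
op5 [9,11]: after
op6 [10,…): after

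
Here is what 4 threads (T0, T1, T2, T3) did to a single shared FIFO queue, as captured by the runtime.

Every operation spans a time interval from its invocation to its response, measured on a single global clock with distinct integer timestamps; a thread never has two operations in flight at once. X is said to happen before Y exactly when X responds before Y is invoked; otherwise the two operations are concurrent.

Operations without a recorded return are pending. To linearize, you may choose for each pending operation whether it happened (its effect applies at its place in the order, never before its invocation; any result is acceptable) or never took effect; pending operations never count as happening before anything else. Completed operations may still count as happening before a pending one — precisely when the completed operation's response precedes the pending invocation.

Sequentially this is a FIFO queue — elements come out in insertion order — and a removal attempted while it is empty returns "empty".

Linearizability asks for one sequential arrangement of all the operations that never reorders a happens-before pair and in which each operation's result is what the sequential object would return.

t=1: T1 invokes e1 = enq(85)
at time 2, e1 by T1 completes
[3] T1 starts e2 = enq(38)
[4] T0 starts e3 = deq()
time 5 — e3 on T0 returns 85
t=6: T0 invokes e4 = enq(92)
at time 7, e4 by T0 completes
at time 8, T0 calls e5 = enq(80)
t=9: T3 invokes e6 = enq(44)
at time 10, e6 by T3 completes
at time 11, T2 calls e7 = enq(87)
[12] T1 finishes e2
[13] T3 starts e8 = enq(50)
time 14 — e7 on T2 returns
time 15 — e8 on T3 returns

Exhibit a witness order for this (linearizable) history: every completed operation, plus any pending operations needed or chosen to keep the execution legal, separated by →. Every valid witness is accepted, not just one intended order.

step 1: e1 enq(85) — queue <85>
step 2: e2 enq(38) — queue <85,38>
step 3: e3 deq() → 85 — queue <38>
step 4: e4 enq(92) — queue <38,92>
step 5: e5 enq(80) (pending, included) — queue <38,92,80>
step 6: e6 enq(44) — queue <38,92,80,44>
step 7: e7 enq(87) — queue <38,92,80,44,87>
step 8: e8 enq(50) — queue <38,92,80,44,87,50>

e1 → e2 → e3 → e4 → e5 → e6 → e7 → e8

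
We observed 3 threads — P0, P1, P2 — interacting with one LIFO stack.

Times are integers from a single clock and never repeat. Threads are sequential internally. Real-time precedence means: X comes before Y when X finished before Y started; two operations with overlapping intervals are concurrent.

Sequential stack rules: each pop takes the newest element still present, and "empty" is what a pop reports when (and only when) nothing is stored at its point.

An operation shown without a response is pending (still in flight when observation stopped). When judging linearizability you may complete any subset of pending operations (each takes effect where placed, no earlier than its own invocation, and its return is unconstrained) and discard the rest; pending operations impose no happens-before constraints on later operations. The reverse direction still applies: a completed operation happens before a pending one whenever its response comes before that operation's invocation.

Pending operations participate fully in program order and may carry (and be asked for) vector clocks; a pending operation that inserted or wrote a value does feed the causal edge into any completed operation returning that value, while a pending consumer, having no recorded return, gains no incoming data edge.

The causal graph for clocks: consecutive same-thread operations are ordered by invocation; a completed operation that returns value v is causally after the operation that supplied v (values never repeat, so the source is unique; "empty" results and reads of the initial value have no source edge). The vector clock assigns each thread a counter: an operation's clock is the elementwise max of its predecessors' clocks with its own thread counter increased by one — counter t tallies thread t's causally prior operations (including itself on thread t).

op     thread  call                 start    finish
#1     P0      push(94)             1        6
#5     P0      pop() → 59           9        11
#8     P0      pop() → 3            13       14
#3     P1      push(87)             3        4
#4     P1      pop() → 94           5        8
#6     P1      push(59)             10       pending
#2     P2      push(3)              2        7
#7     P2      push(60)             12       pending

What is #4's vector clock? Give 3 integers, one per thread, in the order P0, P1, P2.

(1, 2, 0)

VC(#2, invoked at 2): no causal predecessors; +1 on P2 → (0, 0, 1)
VC(#3, invoked at 3): no causal predecessors; +1 on P1 → (0, 1, 0)
VC(#1, invoked at 1): no causal predecessors; +1 on P0 → (1, 0, 0)
#7, invoked 12, takes VC(#2)=(0, 0, 1) under max, adds 1 for P2 → (0, 0, 2)
#4, invoked 5, takes VC(#1)=(1, 0, 0), VC(#3)=(0, 1, 0) under max, adds 1 for P1 → (1, 2, 0)
#6, invoked 10, takes VC(#4)=(1, 2, 0) under max, adds 1 for P1 → (1, 3, 0)
#5, invoked 9, takes VC(#1)=(1, 0, 0), VC(#6)=(1, 3, 0) under max, adds 1 for P0 → (2, 3, 0)
#8, invoked 13, takes VC(#2)=(0, 0, 1), VC(#5)=(2, 3, 0) under max, adds 1 for P0 → (3, 3, 1)
target: VC(#4) = (1, 2, 0)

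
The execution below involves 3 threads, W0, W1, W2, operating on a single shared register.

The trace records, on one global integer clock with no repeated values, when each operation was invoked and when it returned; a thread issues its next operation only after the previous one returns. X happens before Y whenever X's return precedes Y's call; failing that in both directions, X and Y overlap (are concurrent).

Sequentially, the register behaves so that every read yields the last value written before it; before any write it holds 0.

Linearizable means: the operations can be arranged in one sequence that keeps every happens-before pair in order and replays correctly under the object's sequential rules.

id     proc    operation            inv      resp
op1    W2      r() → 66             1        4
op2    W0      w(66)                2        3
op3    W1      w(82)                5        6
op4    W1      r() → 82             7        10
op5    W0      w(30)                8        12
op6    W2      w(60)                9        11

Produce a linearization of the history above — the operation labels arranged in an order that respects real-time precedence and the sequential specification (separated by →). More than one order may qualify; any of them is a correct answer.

after step 1 (op2 w(66)): value 66
after step 2 (op1 r() → 66): value 66
after step 3 (op3 w(82)): value 82
after step 4 (op4 r() → 82): value 82
after step 5 (op5 w(30)): value 30
after step 6 (op6 w(60)): value 60

op2 → op1 → op3 → op4 → op5 → op6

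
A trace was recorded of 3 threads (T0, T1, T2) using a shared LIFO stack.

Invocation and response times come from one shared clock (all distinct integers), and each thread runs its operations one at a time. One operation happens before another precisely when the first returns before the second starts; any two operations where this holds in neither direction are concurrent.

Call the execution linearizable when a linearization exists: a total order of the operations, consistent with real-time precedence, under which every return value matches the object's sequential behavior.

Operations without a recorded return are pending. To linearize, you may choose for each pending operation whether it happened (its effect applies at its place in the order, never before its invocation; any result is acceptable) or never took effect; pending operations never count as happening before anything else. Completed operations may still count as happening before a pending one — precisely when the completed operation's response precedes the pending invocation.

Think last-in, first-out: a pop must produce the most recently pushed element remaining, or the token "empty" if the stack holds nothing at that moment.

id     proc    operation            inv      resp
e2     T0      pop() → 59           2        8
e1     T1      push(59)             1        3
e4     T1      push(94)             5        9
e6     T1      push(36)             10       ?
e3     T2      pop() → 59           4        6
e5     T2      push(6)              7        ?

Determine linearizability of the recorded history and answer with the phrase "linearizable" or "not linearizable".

not linearizable

through event 7 a valid linearization exists; event 8 (e2 responding at time 8) ends that
real-time-consistent orders of the 3 completed operations: 3 — all fail the LIFO stack replay
completion choices over the 2 pending operations (e4, e5) were checked; none helps
sample order e1, e2, e3 (pending dropped) stalls at step 3 — e3 pop() → 59 has no legal effect
sample order e1, e3, e2 (pending dropped) stalls at step 3 — e2 pop() → 59 has no legal effect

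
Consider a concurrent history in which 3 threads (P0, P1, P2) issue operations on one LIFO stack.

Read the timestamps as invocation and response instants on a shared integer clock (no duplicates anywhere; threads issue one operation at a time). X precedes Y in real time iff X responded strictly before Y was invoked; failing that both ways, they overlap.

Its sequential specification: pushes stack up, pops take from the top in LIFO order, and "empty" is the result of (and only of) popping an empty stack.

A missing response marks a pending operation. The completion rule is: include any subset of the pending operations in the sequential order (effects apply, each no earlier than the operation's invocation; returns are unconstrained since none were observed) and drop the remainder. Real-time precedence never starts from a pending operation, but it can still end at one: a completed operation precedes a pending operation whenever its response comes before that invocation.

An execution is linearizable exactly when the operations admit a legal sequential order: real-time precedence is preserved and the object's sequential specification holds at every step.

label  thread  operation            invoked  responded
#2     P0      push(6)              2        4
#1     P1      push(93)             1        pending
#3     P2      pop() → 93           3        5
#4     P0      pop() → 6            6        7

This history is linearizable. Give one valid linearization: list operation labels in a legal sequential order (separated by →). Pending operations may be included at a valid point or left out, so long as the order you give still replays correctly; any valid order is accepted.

step 1: #1 push(93) (pending, included) — stack <93>
step 2: #3 pop() → 93 — stack <>
step 3: #2 push(6) — stack <6>
step 4: #4 pop() → 6 — stack <>

#1 → #3 → #2 → #4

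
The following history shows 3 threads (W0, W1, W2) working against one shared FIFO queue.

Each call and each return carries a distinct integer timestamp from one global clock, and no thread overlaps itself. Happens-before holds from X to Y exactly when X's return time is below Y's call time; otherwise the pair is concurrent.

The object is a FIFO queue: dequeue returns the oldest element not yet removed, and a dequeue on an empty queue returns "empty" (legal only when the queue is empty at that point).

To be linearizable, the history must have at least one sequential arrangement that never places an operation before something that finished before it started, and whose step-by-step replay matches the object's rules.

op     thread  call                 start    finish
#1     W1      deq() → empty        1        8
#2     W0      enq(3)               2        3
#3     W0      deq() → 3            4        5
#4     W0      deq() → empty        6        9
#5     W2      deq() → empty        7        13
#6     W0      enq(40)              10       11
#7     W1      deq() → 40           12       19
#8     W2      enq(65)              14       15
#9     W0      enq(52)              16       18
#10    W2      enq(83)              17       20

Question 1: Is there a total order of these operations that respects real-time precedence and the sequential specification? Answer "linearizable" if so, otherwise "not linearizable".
linearizable

witness order: #1, #2, #3, #4, #5, #6, #7, #8, #9, #10
1. #1 deq() → empty, leaving queue <>
2. #2 enq(3), leaving queue <3>
3. #3 deq() → 3, leaving queue <>
4. #4 deq() → empty, leaving queue <>
5. #5 deq() → empty, leaving queue <>
6. #6 enq(40), leaving queue <40>
7. #7 deq() → 40, leaving queue <>
8. #8 enq(65), leaving queue <65>
9. #9 enq(52), leaving queue <65,52>
10. #10 enq(83), leaving queue <65,52,83>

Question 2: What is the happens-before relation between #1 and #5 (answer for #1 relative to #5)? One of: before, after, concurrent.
Answer: concurrent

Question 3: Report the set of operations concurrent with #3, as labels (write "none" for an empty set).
Answer: #1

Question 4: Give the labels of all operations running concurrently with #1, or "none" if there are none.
Answer: #2, #3, #4, #5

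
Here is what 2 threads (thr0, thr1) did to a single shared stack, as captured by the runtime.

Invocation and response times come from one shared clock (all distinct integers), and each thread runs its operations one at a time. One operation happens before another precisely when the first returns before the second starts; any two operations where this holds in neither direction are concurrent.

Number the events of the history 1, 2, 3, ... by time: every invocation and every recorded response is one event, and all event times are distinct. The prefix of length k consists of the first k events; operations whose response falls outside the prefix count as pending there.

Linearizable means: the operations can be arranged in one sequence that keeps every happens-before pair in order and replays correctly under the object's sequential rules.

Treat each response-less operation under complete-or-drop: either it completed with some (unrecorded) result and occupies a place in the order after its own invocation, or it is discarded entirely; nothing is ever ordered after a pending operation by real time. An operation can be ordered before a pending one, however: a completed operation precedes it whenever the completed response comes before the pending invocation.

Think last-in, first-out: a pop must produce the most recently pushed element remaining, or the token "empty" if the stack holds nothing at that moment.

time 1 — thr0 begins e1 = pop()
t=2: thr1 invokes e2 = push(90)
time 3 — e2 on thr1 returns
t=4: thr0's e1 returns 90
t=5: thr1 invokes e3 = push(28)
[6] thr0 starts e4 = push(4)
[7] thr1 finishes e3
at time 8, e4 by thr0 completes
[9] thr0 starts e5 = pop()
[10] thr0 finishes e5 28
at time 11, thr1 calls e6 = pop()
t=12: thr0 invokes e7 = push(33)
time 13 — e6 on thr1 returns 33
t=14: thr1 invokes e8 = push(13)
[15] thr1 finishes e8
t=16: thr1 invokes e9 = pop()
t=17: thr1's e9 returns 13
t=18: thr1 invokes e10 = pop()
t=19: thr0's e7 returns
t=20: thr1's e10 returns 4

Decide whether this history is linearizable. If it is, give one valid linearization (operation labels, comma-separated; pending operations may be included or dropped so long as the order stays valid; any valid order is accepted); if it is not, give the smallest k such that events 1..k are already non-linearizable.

linearizable — witness: e2, e1, e4, e3, e5, e7, e6, e8, e9, e10

1. e2 push(90), leaving stack <90>
2. e1 pop() → 90, leaving stack <>
3. e4 push(4), leaving stack <4>
4. e3 push(28), leaving stack <4,28>
5. e5 pop() → 28, leaving stack <4>
6. e7 push(33), leaving stack <4,33>
7. e6 pop() → 33, leaving stack <4>
8. e8 push(13), leaving stack <4,13>
9. e9 pop() → 13, leaving stack <4>
10. e10 pop() → 4, leaving stack <>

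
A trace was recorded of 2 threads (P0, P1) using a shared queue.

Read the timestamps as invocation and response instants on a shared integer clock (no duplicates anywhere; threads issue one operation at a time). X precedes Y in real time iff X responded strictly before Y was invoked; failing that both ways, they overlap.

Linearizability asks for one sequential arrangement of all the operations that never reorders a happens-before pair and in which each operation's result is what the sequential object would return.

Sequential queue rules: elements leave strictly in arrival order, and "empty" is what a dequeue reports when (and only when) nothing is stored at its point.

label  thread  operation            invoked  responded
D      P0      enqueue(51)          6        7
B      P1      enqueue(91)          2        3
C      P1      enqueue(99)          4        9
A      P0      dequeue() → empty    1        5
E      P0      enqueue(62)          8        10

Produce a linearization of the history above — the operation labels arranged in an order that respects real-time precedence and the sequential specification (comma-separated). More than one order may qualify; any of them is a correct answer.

A, B, C, D, E

after step 1 (A dequeue() → empty): queue <>
after step 2 (B enqueue(91)): queue <91>
after step 3 (C enqueue(99)): queue <91,99>
after step 4 (D enqueue(51)): queue <91,99,51>
after step 5 (E enqueue(62)): queue <91,99,51,62>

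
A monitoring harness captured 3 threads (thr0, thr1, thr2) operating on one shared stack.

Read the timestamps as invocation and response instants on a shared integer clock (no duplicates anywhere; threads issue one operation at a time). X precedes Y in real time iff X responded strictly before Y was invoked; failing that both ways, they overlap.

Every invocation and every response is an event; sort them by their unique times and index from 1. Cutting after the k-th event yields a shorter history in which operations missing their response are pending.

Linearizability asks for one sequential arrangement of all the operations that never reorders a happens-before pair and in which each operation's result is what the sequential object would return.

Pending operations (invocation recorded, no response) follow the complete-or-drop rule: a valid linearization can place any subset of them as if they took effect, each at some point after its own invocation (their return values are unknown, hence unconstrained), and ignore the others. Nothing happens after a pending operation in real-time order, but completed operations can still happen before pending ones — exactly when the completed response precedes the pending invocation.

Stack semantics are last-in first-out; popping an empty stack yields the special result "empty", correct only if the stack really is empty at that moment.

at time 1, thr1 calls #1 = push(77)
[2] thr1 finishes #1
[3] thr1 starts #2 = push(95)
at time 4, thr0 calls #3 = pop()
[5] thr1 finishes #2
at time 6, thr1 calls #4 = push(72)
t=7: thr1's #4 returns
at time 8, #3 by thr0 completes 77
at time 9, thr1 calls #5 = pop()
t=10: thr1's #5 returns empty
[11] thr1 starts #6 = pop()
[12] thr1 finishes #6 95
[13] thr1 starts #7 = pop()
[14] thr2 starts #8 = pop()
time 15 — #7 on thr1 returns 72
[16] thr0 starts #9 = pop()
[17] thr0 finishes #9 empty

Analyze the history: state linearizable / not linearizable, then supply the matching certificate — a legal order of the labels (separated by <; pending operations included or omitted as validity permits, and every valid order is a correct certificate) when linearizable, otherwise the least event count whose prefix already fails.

not linearizable — minimal violating prefix: 10 events

events 1..9 are fine; event 10 — the response of #5 at time 10 — makes the prefix non-linearizable
the 5 completed operations admit 3 real-time orders; each fails the stack replay
one such order, #1, #2, #3, #4, #5, breaks at step 3 where #3 pop() → 77 is illegal
one such order, #1, #2, #4, #3, #5, breaks at step 4 where #3 pop() → 77 is illegal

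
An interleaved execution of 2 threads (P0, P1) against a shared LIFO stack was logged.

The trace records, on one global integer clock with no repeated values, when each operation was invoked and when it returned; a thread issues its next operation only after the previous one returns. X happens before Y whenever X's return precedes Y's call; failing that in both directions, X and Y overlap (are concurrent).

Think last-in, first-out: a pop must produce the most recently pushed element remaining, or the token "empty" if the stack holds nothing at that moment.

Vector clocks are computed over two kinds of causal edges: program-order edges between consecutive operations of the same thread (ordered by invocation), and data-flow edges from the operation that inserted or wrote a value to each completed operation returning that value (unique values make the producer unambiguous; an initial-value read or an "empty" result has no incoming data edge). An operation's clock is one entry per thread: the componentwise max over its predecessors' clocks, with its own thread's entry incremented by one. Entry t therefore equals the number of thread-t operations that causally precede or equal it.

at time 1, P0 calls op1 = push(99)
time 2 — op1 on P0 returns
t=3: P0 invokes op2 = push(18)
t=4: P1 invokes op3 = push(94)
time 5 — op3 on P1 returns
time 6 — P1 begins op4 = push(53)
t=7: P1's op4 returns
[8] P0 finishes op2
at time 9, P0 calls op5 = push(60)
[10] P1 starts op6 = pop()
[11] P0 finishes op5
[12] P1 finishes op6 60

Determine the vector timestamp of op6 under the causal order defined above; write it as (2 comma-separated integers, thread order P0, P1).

(3, 3)

op3, invoked 4, has no incoming edges; only P1's bump applies → (0, 1)
op1, invoked 1, has no incoming edges; only P0's bump applies → (1, 0)
VC(op4, invoked at 6): max of VC(op3)=(0, 1), then +1 on thread P1 → (0, 2)
VC(op2, invoked at 3): max of VC(op1)=(1, 0), then +1 on thread P0 → (2, 0)
VC(op5, invoked at 9): max of VC(op2)=(2, 0), then +1 on thread P0 → (3, 0)
VC(op6, invoked at 10): max of VC(op4)=(0, 2), VC(op5)=(3, 0), then +1 on thread P1 → (3, 3)
target: VC(op6) = (3, 3)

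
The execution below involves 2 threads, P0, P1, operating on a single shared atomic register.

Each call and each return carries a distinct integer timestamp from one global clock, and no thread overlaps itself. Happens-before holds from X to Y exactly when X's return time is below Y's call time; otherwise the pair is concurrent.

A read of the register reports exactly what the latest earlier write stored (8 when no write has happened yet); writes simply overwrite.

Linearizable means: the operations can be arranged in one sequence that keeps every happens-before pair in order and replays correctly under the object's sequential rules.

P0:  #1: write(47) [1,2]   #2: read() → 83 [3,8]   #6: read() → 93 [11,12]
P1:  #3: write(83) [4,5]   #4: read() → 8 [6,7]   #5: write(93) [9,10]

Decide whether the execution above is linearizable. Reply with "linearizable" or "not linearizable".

not linearizable

cut after 6 events: linearizable; cut after 7 events (#4 responds, time 7): not linearizable
exhaustive check: the 3 completed atomic register ops admit one real-time order; illegal
no completion choice of the 1 pending operation (#2) rescues it — every subset was tried
for example #1, #3, #4 (pending dropped) fails at step 3: #4 read() → 8 is not legal there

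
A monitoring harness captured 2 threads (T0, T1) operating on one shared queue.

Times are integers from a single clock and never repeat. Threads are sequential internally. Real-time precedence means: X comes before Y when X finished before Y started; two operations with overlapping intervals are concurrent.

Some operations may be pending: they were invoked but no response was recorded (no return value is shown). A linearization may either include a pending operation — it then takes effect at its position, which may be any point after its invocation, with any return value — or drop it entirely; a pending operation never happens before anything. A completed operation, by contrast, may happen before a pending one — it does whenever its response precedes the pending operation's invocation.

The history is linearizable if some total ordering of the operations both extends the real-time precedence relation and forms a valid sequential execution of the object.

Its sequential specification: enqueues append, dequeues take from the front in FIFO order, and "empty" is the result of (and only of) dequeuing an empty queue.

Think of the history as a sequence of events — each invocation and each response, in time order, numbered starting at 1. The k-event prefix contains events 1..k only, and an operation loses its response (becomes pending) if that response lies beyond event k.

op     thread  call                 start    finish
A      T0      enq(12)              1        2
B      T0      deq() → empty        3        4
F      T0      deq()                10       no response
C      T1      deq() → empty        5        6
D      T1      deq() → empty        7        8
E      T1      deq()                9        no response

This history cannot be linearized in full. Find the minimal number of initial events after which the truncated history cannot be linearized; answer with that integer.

4

events 1..3 are still linearizable — one witness is A:
after step 1 (A enq(12)): queue <12>
event 4 — B's response, time 4 — after it, nothing linearizes
e.g. A, B: illegal at step 2, since B deq() → empty cannot apply there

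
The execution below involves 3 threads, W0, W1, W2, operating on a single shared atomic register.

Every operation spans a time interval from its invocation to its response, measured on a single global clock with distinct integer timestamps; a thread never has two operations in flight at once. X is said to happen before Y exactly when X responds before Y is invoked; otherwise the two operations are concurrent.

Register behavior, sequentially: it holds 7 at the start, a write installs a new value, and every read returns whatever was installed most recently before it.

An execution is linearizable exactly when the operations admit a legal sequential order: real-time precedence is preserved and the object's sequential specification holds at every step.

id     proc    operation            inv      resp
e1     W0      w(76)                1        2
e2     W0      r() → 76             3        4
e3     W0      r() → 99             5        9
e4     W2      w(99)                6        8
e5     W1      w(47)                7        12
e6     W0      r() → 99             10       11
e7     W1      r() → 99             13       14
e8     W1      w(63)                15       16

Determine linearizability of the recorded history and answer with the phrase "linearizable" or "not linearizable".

a witness: e1, e2, e5, e4, e3, e6, e7, e8
step 1: e1 w(76) — value 76
step 2: e2 r() → 76 — value 76
step 3: e5 w(47) — value 47
step 4: e4 w(99) — value 99
step 5: e3 r() → 99 — value 99
step 6: e6 r() → 99 — value 99
step 7: e7 r() → 99 — value 99
step 8: e8 w(63) — value 63

linearizable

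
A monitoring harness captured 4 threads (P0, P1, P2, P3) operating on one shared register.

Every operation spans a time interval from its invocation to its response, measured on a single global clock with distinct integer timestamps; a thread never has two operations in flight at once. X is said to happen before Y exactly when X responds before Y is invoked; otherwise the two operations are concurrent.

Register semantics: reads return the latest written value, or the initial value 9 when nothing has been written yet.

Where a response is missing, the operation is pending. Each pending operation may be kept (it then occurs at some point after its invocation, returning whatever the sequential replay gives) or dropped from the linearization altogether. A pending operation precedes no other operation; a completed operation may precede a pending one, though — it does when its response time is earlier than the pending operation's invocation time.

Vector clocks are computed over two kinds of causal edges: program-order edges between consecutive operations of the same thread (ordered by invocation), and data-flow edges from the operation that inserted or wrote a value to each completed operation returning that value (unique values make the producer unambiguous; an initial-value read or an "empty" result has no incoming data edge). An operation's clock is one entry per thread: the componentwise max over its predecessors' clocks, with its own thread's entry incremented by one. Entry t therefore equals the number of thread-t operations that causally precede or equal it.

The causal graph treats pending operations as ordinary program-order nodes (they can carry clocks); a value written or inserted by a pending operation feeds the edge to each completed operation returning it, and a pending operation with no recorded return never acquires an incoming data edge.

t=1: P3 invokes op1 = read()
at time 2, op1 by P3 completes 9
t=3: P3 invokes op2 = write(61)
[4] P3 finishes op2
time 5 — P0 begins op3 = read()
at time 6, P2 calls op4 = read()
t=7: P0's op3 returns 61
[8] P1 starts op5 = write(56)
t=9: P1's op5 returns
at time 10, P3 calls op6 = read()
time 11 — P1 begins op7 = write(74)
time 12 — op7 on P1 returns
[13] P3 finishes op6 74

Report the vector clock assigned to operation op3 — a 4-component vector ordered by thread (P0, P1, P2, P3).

VC(op1, invoked at 1): no causal predecessors; +1 on P3 → (0, 0, 0, 1)
VC(op4, invoked at 6): no causal predecessors; +1 on P2 → (0, 0, 1, 0)
VC(op5, invoked at 8): no causal predecessors; +1 on P1 → (0, 1, 0, 0)
merge at op2 (invoked 3): VC(op1)=(0, 0, 0, 1), own-thread bump on P3 → (0, 0, 0, 2)
merge at op7 (invoked 11): VC(op5)=(0, 1, 0, 0), own-thread bump on P1 → (0, 2, 0, 0)
merge at op3 (invoked 5): VC(op2)=(0, 0, 0, 2), own-thread bump on P0 → (1, 0, 0, 2)
merge at op6 (invoked 10): VC(op2)=(0, 0, 0, 2), VC(op7)=(0, 2, 0, 0), own-thread bump on P3 → (0, 2, 0, 3)
target: VC(op3) = (1, 0, 0, 2)

(1, 0, 0, 2)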